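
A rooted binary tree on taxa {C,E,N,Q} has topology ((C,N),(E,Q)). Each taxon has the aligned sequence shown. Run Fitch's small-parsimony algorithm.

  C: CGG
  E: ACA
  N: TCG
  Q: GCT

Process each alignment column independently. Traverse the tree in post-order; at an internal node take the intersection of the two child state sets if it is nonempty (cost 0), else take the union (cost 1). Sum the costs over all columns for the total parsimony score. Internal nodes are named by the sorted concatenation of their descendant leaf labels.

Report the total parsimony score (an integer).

6

CN@0: {C} ∪ {T} = {C,T} (union, +1)
EQ@0: {A} ∪ {G} = {A,G} (union, +1)
CENQ@0: {C,T} ∪ {A,G} = {A,C,G,T} (union, +1)
CN@1: {G} ∪ {C} = {C,G} (union, +1)
EQ@1: {C} ∩ {C} = {C} (intersection, +0)
CENQ@1: {C,G} ∩ {C} = {C} (intersection, +0)
CN@2: {G} ∩ {G} = {G} (intersection, +0)
EQ@2: {A} ∪ {T} = {A,T} (union, +1)
CENQ@2: {G} ∪ {A,T} = {A,G,T} (union, +1)
per-site changes: [3, 1, 2]; total = 6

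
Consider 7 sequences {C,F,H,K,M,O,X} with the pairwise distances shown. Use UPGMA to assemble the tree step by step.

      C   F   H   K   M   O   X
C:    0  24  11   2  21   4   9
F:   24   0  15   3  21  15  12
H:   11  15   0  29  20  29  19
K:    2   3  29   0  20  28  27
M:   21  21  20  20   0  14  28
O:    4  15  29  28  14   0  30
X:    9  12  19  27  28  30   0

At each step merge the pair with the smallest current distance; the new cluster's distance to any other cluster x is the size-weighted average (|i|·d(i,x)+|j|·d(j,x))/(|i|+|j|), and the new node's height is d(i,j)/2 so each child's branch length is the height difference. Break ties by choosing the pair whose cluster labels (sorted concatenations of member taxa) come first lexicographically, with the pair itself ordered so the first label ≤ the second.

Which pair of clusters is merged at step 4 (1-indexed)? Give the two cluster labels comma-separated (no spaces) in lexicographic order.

CK,FX

step 1: merge (C,K) at d=2; branch lengths C→1, K→1; new cluster CK
  updated: d(CK,F)=27/2, d(CK,H)=20, d(CK,M)=41/2, d(CK,O)=16, d(CK,X)=18
step 2: merge (F,X) at d=12; branch lengths F→6, X→6; new cluster FX
  updated: d(CK,FX)=63/4, d(FX,H)=17, d(FX,M)=49/2, d(FX,O)=45/2
step 3: merge (M,O) at d=14; branch lengths M→7, O→7; new cluster MO
  updated: d(CK,MO)=73/4, d(FX,MO)=47/2, d(H,MO)=49/2
step 4: merge (CK,FX) at d=63/4; branch lengths CK→55/8, FX→15/8; new cluster CFKX
  updated: d(CFKX,H)=37/2, d(CFKX,MO)=167/8
step 5: merge (CFKX,H) at d=37/2; branch lengths CFKX→11/8, H→37/4; new cluster CFHKX
  updated: d(CFHKX,MO)=108/5
step 6: merge (CFHKX,MO) at d=108/5; branch lengths CFHKX→31/20, MO→19/5; new cluster CFHKMOX
final tree: ((((C:1,K:1):55/8,(F:6,X:6):15/8):11/8,H:37/4):31/20,(M:7,O:7):19/5)
total length: 2109/40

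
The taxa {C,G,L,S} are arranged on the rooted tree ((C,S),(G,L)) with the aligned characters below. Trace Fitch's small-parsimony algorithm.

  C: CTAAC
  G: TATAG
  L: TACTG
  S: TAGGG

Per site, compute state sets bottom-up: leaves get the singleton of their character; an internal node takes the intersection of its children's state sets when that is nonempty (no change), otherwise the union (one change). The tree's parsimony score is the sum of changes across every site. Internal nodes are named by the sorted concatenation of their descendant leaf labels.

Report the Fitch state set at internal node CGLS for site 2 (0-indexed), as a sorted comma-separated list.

[col 0] CS: children C:{C}, S:{T} ∪→ {C,T}; cost 1
[col 0] GL: children G:{T}, L:{T} ∩→ {T}; cost 0
[col 0] CGLS: children CS:{C,T}, GL:{T} ∩→ {T}; cost 0
[col 1] CS: children C:{T}, S:{A} ∪→ {A,T}; cost 1
[col 1] GL: children G:{A}, L:{A} ∩→ {A}; cost 0
[col 1] CGLS: children CS:{A,T}, GL:{A} ∩→ {A}; cost 0
[col 2] CS: children C:{A}, S:{G} ∪→ {A,G}; cost 1
[col 2] GL: children G:{T}, L:{C} ∪→ {C,T}; cost 1
[col 2] CGLS: children CS:{A,G}, GL:{C,T} ∪→ {A,C,G,T}; cost 1
[col 3] CS: children C:{A}, S:{G} ∪→ {A,G}; cost 1
[col 3] GL: children G:{A}, L:{T} ∪→ {A,T}; cost 1
[col 3] CGLS: children CS:{A,G}, GL:{A,T} ∩→ {A}; cost 0
[col 4] CS: children C:{C}, S:{G} ∪→ {C,G}; cost 1
[col 4] GL: children G:{G}, L:{G} ∩→ {G}; cost 0
[col 4] CGLS: children CS:{C,G}, GL:{G} ∩→ {G}; cost 0
per-site changes: [1, 1, 3, 2, 1]; total = 8

A,C,G,T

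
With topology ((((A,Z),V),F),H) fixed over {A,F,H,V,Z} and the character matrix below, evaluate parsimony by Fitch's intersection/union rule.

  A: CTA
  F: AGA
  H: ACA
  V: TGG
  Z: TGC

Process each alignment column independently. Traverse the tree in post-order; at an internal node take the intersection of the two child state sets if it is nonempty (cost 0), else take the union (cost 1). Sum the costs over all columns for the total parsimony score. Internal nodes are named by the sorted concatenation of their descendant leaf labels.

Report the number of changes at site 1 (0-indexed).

2

site 0, node AZ: A={C} ∪ Z={T} → {C,T} (+1)
site 0, node AVZ: AZ={C,T} ∩ V={T} → {T} (+0)
site 0, node AFVZ: AVZ={T} ∪ F={A} → {A,T} (+1)
site 0, node AFHVZ: AFVZ={A,T} ∩ H={A} → {A} (+0)
site 1, node AZ: A={T} ∪ Z={G} → {G,T} (+1)
site 1, node AVZ: AZ={G,T} ∩ V={G} → {G} (+0)
site 1, node AFVZ: AVZ={G} ∩ F={G} → {G} (+0)
site 1, node AFHVZ: AFVZ={G} ∪ H={C} → {C,G} (+1)
site 2, node AZ: A={A} ∪ Z={C} → {A,C} (+1)
site 2, node AVZ: AZ={A,C} ∪ V={G} → {A,C,G} (+1)
site 2, node AFVZ: AVZ={A,C,G} ∩ F={A} → {A} (+0)
site 2, node AFHVZ: AFVZ={A} ∩ H={A} → {A} (+0)
per-site changes: [2, 2, 2]; total = 6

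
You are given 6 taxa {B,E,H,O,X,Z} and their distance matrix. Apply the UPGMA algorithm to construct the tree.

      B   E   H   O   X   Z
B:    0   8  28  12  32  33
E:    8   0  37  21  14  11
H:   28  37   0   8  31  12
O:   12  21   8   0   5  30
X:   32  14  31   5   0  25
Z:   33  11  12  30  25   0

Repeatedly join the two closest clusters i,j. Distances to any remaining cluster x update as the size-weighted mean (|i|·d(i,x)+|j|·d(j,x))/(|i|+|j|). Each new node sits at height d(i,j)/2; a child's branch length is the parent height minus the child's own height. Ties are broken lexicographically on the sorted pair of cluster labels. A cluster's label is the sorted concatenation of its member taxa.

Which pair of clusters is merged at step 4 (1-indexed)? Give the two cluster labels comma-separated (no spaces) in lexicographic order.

iteration 1: select O,X (d=5); attach at lengths (5/2, 5/2); label the merged cluster OX
  updated: d(B,OX)=22, d(E,OX)=35/2, d(H,OX)=39/2, d(OX,Z)=55/2
iteration 2: select B,E (d=8); attach at lengths (4, 4); label the merged cluster BE
  updated: d(BE,H)=65/2, d(BE,OX)=79/4, d(BE,Z)=22
iteration 3: select H,Z (d=12); attach at lengths (6, 6); label the merged cluster HZ
  updated: d(BE,HZ)=109/4, d(HZ,OX)=47/2
iteration 4: select BE,OX (d=79/4); attach at lengths (47/8, 59/8); label the merged cluster BEOX
  updated: d(BEOX,HZ)=203/8
iteration 5: select BEOX,HZ (d=203/8); attach at lengths (45/16, 107/16); label the merged cluster BEHOXZ
final tree: (((B:4,E:4):47/8,(O:5/2,X:5/2):59/8):45/16,(H:6,Z:6):107/16)
total length: 191/4

BE,OX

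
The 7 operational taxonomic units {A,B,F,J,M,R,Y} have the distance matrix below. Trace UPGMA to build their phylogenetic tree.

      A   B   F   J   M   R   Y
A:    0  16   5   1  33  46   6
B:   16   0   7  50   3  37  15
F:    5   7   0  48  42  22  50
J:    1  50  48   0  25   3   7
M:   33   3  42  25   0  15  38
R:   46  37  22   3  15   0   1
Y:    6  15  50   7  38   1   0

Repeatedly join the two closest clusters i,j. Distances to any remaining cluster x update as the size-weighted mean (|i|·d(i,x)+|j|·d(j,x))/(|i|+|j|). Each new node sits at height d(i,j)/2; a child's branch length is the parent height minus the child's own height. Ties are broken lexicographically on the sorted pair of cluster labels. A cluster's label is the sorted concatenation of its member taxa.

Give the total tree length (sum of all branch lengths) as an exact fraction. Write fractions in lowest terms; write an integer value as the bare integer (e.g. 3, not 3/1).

iteration 1: select A,J (d=1); attach at lengths (1/2, 1/2); label the merged cluster AJ
  updated: d(AJ,B)=33, d(AJ,F)=53/2, d(AJ,M)=29, d(AJ,R)=49/2, d(AJ,Y)=13/2
iteration 2: select R,Y (d=1); attach at lengths (1/2, 1/2); label the merged cluster RY
  updated: d(AJ,RY)=31/2, d(B,RY)=26, d(F,RY)=36, d(M,RY)=53/2
iteration 3: select B,M (d=3); attach at lengths (3/2, 3/2); label the merged cluster BM
  updated: d(AJ,BM)=31, d(BM,F)=49/2, d(BM,RY)=105/4
iteration 4: select AJ,RY (d=31/2); attach at lengths (29/4, 29/4); label the merged cluster AJRY
  updated: d(AJRY,BM)=229/8, d(AJRY,F)=125/4
iteration 5: select BM,F (d=49/2); attach at lengths (43/4, 49/4); label the merged cluster BFM
  updated: d(AJRY,BFM)=59/2
iteration 6: select AJRY,BFM (d=59/2); attach at lengths (7, 5/2); label the merged cluster ABFJMRY
final tree: (((A:1/2,J:1/2):29/4,(R:1/2,Y:1/2):29/4):7,((B:3/2,M:3/2):43/4,F:49/4):5/2)
total length: 52

52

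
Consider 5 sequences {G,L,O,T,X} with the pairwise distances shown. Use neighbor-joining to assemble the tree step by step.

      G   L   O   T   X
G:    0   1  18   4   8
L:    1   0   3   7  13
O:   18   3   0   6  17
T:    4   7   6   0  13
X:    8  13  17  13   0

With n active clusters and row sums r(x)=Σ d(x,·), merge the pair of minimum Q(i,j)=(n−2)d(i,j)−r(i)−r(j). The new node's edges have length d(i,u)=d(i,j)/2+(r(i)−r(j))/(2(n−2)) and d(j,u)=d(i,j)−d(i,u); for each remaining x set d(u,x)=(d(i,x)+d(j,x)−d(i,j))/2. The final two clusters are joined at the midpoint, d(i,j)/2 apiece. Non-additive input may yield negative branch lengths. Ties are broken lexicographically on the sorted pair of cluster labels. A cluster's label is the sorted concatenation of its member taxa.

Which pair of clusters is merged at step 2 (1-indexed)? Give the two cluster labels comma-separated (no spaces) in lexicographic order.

iteration 1: select L,O (d=3, Q=-59); attach at lengths (-11/6, 29/6); label the merged cluster LO
  updated: d(G,LO)=8, d(LO,T)=5, d(LO,X)=27/2
iteration 2: select G,X (d=8, Q=-77/2); attach at lengths (3/8, 61/8); label the merged cluster GX
  updated: d(GX,LO)=27/4, d(GX,T)=9/2
iteration 3: select GX,LO (d=27/4, Q=-65/4); attach at lengths (25/8, 29/8); label the merged cluster GLOX
  updated: d(GLOX,T)=11/8
iteration 4: select GLOX,T (d=11/8); attach at lengths (11/16, 11/16); label the merged cluster GLOTX
final tree: (((G:3/8,X:61/8):25/8,(L:-11/6,O:29/6):29/8):11/16,T:11/16)
total length: 153/8

G,X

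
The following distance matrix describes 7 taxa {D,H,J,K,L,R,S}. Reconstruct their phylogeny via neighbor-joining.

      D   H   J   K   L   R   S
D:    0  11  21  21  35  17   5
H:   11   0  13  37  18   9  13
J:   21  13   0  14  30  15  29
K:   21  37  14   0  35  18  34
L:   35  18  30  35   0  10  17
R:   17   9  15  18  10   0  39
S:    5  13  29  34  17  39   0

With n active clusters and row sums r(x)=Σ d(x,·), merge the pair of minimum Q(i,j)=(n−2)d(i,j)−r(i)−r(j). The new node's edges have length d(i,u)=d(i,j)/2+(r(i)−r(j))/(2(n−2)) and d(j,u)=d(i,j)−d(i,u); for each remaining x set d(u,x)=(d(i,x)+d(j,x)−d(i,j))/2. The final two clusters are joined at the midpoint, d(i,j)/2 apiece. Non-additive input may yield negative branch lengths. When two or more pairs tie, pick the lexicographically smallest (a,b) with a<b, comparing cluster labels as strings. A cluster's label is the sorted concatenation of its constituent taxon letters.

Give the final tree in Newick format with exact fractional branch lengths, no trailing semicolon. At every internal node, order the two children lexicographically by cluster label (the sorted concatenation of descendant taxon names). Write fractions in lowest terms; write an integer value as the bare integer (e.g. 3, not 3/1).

1. join D+S (d=5, Q=-222) ⇒ DS; edges |D|=-1/5, |S|=26/5
  updated: d(DS,H)=19/2, d(DS,J)=45/2, d(DS,K)=25, d(DS,L)=47/2, d(DS,R)=51/2
2. join J+K (d=14, Q=-335/2) ⇒ JK; edges |J|=43/16, |K|=181/16
  updated: d(DS,JK)=67/4, d(H,JK)=18, d(JK,L)=51/2, d(JK,R)=19/2
3. join DS+H (d=19/2, Q=-405/4) ⇒ DHS; edges |DS|=197/24, |H|=31/24
  updated: d(DHS,JK)=101/8, d(DHS,L)=16, d(DHS,R)=25/2
4. join DHS+JK (d=101/8, Q=-127/2) ⇒ DHJKS; edges |DHS|=75/16, |JK|=127/16
  updated: d(DHJKS,L)=231/16, d(DHJKS,R)=75/16
5. join DHJKS+L (d=231/16, Q=-233/8) ⇒ DHJKLS; edges |DHJKS|=73/16, |L|=79/8
  updated: d(DHJKLS,R)=1/8
6. join DHJKLS+R (d=1/8) ⇒ DHJKLRS; edges |DHJKLS|=1/16, |R|=1/16
final tree: (((((D:-1/5,S:26/5):197/24,H:31/24):75/16,(J:43/16,K:181/16):127/16):73/16,L:79/8):1/16,R:1/16)
total length: 891/16

(((((D:-1/5,S:26/5):197/24,H:31/24):75/16,(J:43/16,K:181/16):127/16):73/16,L:79/8):1/16,R:1/16)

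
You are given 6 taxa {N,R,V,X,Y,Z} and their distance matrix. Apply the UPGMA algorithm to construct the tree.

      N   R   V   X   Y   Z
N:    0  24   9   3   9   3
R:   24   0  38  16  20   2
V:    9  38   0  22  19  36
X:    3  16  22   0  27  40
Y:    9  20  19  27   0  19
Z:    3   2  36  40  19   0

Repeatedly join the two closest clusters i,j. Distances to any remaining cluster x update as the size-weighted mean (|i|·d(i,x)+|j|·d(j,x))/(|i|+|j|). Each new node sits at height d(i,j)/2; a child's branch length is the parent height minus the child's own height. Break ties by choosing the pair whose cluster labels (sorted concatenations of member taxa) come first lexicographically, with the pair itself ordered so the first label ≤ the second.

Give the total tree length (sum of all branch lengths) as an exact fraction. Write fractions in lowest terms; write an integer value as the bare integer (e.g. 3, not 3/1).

iteration 1: select R,Z (d=2); attach at lengths (1, 1); label the merged cluster RZ
  updated: d(N,RZ)=27/2, d(RZ,V)=37, d(RZ,X)=28, d(RZ,Y)=39/2
iteration 2: select N,X (d=3); attach at lengths (3/2, 3/2); label the merged cluster NX
  updated: d(NX,RZ)=83/4, d(NX,V)=31/2, d(NX,Y)=18
iteration 3: select NX,V (d=31/2); attach at lengths (25/4, 31/4); label the merged cluster NVX
  updated: d(NVX,RZ)=157/6, d(NVX,Y)=55/3
iteration 4: select NVX,Y (d=55/3); attach at lengths (17/12, 55/6); label the merged cluster NVXY
  updated: d(NVXY,RZ)=49/2
iteration 5: select NVXY,RZ (d=49/2); attach at lengths (37/12, 45/4); label the merged cluster NRVXYZ
final tree: ((((N:3/2,X:3/2):25/4,V:31/4):17/12,Y:55/6):37/12,(R:1,Z:1):45/4)
total length: 527/12

527/12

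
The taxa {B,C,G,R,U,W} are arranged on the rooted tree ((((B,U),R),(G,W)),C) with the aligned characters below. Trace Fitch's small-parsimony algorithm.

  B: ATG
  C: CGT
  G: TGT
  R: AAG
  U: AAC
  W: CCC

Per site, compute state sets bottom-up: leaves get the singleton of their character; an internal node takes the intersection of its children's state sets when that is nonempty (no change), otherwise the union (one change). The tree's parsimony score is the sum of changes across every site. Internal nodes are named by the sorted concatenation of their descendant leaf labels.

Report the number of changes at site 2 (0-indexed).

site 0, node BU: B={A} ∩ U={A} → {A} (+0)
site 0, node BRU: BU={A} ∩ R={A} → {A} (+0)
site 0, node GW: G={T} ∪ W={C} → {C,T} (+1)
site 0, node BGRUW: BRU={A} ∪ GW={C,T} → {A,C,T} (+1)
site 0, node BCGRUW: BGRUW={A,C,T} ∩ C={C} → {C} (+0)
site 1, node BU: B={T} ∪ U={A} → {A,T} (+1)
site 1, node BRU: BU={A,T} ∩ R={A} → {A} (+0)
site 1, node GW: G={G} ∪ W={C} → {C,G} (+1)
site 1, node BGRUW: BRU={A} ∪ GW={C,G} → {A,C,G} (+1)
site 1, node BCGRUW: BGRUW={A,C,G} ∩ C={G} → {G} (+0)
site 2, node BU: B={G} ∪ U={C} → {C,G} (+1)
site 2, node BRU: BU={C,G} ∩ R={G} → {G} (+0)
site 2, node GW: G={T} ∪ W={C} → {C,T} (+1)
site 2, node BGRUW: BRU={G} ∪ GW={C,T} → {C,G,T} (+1)
site 2, node BCGRUW: BGRUW={C,G,T} ∩ C={T} → {T} (+0)
per-site changes: [2, 3, 3]; total = 8

3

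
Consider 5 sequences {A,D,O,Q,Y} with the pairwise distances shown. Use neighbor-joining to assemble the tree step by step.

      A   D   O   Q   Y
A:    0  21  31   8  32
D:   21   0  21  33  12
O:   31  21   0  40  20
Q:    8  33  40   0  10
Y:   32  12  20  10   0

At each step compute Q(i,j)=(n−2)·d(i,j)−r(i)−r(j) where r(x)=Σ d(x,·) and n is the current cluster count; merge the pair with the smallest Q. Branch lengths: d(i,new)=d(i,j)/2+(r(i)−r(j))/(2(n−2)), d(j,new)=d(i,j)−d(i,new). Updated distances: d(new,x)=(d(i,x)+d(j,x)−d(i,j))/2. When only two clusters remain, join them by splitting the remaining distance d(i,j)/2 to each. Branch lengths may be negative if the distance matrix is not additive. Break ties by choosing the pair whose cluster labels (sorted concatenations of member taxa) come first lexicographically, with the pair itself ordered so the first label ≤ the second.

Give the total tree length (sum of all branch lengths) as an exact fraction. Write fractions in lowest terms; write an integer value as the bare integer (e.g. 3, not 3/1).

iteration 1: select A,Q (d=8, Q=-159); attach at lengths (25/6, 23/6); label the merged cluster AQ
  updated: d(AQ,D)=23, d(AQ,O)=63/2, d(AQ,Y)=17
iteration 2: select AQ,Y (d=17, Q=-173/2); attach at lengths (113/8, 23/8); label the merged cluster AQY
  updated: d(AQY,D)=9, d(AQY,O)=69/4
iteration 3: select AQY,D (d=9, Q=-189/4); attach at lengths (21/8, 51/8); label the merged cluster ADQY
  updated: d(ADQY,O)=117/8
iteration 4: select ADQY,O (d=117/8); attach at lengths (117/16, 117/16); label the merged cluster ADOQY
final tree: ((((A:25/6,Q:23/6):113/8,Y:23/8):21/8,D:51/8):117/16,O:117/16)
total length: 389/8

389/8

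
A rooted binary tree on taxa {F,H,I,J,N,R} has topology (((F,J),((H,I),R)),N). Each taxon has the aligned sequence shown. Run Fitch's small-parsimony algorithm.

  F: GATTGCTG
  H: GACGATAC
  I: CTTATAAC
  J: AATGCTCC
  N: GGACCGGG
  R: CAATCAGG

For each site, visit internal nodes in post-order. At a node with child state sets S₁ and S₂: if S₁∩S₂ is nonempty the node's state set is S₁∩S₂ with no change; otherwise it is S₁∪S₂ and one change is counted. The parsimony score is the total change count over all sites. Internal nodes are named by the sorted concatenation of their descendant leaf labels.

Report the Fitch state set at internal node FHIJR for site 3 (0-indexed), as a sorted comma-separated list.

site 0, node FJ: F={G} ∪ J={A} → {A,G} (+1)
site 0, node HI: H={G} ∪ I={C} → {C,G} (+1)
site 0, node HIR: HI={C,G} ∩ R={C} → {C} (+0)
site 0, node FHIJR: FJ={A,G} ∪ HIR={C} → {A,C,G} (+1)
site 0, node FHIJNR: FHIJR={A,C,G} ∩ N={G} → {G} (+0)
site 1, node FJ: F={A} ∩ J={A} → {A} (+0)
site 1, node HI: H={A} ∪ I={T} → {A,T} (+1)
site 1, node HIR: HI={A,T} ∩ R={A} → {A} (+0)
site 1, node FHIJR: FJ={A} ∩ HIR={A} → {A} (+0)
site 1, node FHIJNR: FHIJR={A} ∪ N={G} → {A,G} (+1)
site 2, node FJ: F={T} ∩ J={T} → {T} (+0)
site 2, node HI: H={C} ∪ I={T} → {C,T} (+1)
site 2, node HIR: HI={C,T} ∪ R={A} → {A,C,T} (+1)
site 2, node FHIJR: FJ={T} ∩ HIR={A,C,T} → {T} (+0)
site 2, node FHIJNR: FHIJR={T} ∪ N={A} → {A,T} (+1)
site 3, node FJ: F={T} ∪ J={G} → {G,T} (+1)
site 3, node HI: H={G} ∪ I={A} → {A,G} (+1)
site 3, node HIR: HI={A,G} ∪ R={T} → {A,G,T} (+1)
site 3, node FHIJR: FJ={G,T} ∩ HIR={A,G,T} → {G,T} (+0)
site 3, node FHIJNR: FHIJR={G,T} ∪ N={C} → {C,G,T} (+1)
site 4, node FJ: F={G} ∪ J={C} → {C,G} (+1)
site 4, node HI: H={A} ∪ I={T} → {A,T} (+1)
site 4, node HIR: HI={A,T} ∪ R={C} → {A,C,T} (+1)
site 4, node FHIJR: FJ={C,G} ∩ HIR={A,C,T} → {C} (+0)
site 4, node FHIJNR: FHIJR={C} ∩ N={C} → {C} (+0)
site 5, node FJ: F={C} ∪ J={T} → {C,T} (+1)
site 5, node HI: H={T} ∪ I={A} → {A,T} (+1)
site 5, node HIR: HI={A,T} ∩ R={A} → {A} (+0)
site 5, node FHIJR: FJ={C,T} ∪ HIR={A} → {A,C,T} (+1)
site 5, node FHIJNR: FHIJR={A,C,T} ∪ N={G} → {A,C,G,T} (+1)
site 6, node FJ: F={T} ∪ J={C} → {C,T} (+1)
site 6, node HI: H={A} ∩ I={A} → {A} (+0)
site 6, node HIR: HI={A} ∪ R={G} → {A,G} (+1)
site 6, node FHIJR: FJ={C,T} ∪ HIR={A,G} → {A,C,G,T} (+1)
site 6, node FHIJNR: FHIJR={A,C,G,T} ∩ N={G} → {G} (+0)
site 7, node FJ: F={G} ∪ J={C} → {C,G} (+1)
site 7, node HI: H={C} ∩ I={C} → {C} (+0)
site 7, node HIR: HI={C} ∪ R={G} → {C,G} (+1)
site 7, node FHIJR: FJ={C,G} ∩ HIR={C,G} → {C,G} (+0)
site 7, node FHIJNR: FHIJR={C,G} ∩ N={G} → {G} (+0)
per-site changes: [3, 2, 3, 4, 3, 4, 3, 2]; total = 24

G,T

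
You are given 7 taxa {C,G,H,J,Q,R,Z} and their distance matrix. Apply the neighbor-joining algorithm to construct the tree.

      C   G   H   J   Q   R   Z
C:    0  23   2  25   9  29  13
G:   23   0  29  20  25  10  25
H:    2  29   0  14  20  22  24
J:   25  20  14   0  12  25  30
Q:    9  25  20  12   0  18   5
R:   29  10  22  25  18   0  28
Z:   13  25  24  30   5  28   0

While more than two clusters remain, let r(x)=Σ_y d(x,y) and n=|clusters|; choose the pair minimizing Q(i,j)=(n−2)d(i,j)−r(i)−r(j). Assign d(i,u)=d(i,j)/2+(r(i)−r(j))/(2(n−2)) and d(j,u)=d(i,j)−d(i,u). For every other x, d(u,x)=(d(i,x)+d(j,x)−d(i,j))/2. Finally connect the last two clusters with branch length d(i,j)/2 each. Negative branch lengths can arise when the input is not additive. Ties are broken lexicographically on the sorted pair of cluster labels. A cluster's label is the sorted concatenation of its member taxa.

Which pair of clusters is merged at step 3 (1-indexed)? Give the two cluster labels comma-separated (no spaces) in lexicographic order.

Q,Z

iteration 1: select G,R (d=10, Q=-214); attach at lengths (5, 5); label the merged cluster GR
  updated: d(C,GR)=21, d(GR,H)=41/2, d(GR,J)=35/2, d(GR,Q)=33/2, d(GR,Z)=43/2
iteration 2: select C,H (d=2, Q=-285/2); attach at lengths (-5/16, 37/16); label the merged cluster CH
  updated: d(CH,GR)=79/4, d(CH,J)=37/2, d(CH,Q)=27/2, d(CH,Z)=35/2
iteration 3: select Q,Z (d=5, Q=-106); attach at lengths (-2, 7); label the merged cluster QZ
  updated: d(CH,QZ)=13, d(GR,QZ)=33/2, d(J,QZ)=37/2
iteration 4: select CH,QZ (d=13, Q=-293/4); attach at lengths (117/16, 91/16); label the merged cluster CHQZ
  updated: d(CHQZ,GR)=93/8, d(CHQZ,J)=12
iteration 5: select CHQZ,GR (d=93/8, Q=-329/8); attach at lengths (49/16, 137/16); label the merged cluster CGHQRZ
  updated: d(CGHQRZ,J)=143/16
iteration 6: select CGHQRZ,J (d=143/16); attach at lengths (143/32, 143/32); label the merged cluster CGHJQRZ
final tree: ((((C:-5/16,H:37/16):117/16,(Q:-2,Z:7):91/16):49/16,(G:5,R:5):137/16):143/32,J:143/32)
total length: 809/16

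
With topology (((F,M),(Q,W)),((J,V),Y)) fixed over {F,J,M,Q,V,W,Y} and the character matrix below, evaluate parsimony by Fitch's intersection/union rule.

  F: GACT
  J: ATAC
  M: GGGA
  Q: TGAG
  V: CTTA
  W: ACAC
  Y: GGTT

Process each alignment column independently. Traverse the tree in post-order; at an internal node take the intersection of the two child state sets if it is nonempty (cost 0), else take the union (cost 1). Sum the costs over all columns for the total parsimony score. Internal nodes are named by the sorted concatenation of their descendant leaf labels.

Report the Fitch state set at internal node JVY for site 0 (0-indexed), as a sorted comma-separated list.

site 0, node FM: F={G} ∩ M={G} → {G} (+0)
site 0, node QW: Q={T} ∪ W={A} → {A,T} (+1)
site 0, node FMQW: FM={G} ∪ QW={A,T} → {A,G,T} (+1)
site 0, node JV: J={A} ∪ V={C} → {A,C} (+1)
site 0, node JVY: JV={A,C} ∪ Y={G} → {A,C,G} (+1)
site 0, node FJMQVWY: FMQW={A,G,T} ∩ JVY={A,C,G} → {A,G} (+0)
site 1, node FM: F={A} ∪ M={G} → {A,G} (+1)
site 1, node QW: Q={G} ∪ W={C} → {C,G} (+1)
site 1, node FMQW: FM={A,G} ∩ QW={C,G} → {G} (+0)
site 1, node JV: J={T} ∩ V={T} → {T} (+0)
site 1, node JVY: JV={T} ∪ Y={G} → {G,T} (+1)
site 1, node FJMQVWY: FMQW={G} ∩ JVY={G,T} → {G} (+0)
site 2, node FM: F={C} ∪ M={G} → {C,G} (+1)
site 2, node QW: Q={A} ∩ W={A} → {A} (+0)
site 2, node FMQW: FM={C,G} ∪ QW={A} → {A,C,G} (+1)
site 2, node JV: J={A} ∪ V={T} → {A,T} (+1)
site 2, node JVY: JV={A,T} ∩ Y={T} → {T} (+0)
site 2, node FJMQVWY: FMQW={A,C,G} ∪ JVY={T} → {A,C,G,T} (+1)
site 3, node FM: F={T} ∪ M={A} → {A,T} (+1)
site 3, node QW: Q={G} ∪ W={C} → {C,G} (+1)
site 3, node FMQW: FM={A,T} ∪ QW={C,G} → {A,C,G,T} (+1)
site 3, node JV: J={C} ∪ V={A} → {A,C} (+1)
site 3, node JVY: JV={A,C} ∪ Y={T} → {A,C,T} (+1)
site 3, node FJMQVWY: FMQW={A,C,G,T} ∩ JVY={A,C,T} → {A,C,T} (+0)
per-site changes: [4, 3, 4, 5]; total = 16

A,C,G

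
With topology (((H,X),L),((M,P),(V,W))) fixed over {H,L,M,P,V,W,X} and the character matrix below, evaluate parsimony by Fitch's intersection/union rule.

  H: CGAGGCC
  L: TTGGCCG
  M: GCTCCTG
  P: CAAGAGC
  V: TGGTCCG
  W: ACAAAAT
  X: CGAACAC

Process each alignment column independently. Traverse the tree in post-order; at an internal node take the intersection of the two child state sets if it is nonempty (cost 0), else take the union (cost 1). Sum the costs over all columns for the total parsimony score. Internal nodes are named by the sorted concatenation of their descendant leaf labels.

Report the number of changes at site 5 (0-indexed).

site 0, node HX: H={C} ∩ X={C} → {C} (+0)
site 0, node HLX: HX={C} ∪ L={T} → {C,T} (+1)
site 0, node MP: M={G} ∪ P={C} → {C,G} (+1)
site 0, node VW: V={T} ∪ W={A} → {A,T} (+1)
site 0, node MPVW: MP={C,G} ∪ VW={A,T} → {A,C,G,T} (+1)
site 0, node HLMPVWX: HLX={C,T} ∩ MPVW={A,C,G,T} → {C,T} (+0)
site 1, node HX: H={G} ∩ X={G} → {G} (+0)
site 1, node HLX: HX={G} ∪ L={T} → {G,T} (+1)
site 1, node MP: M={C} ∪ P={A} → {A,C} (+1)
site 1, node VW: V={G} ∪ W={C} → {C,G} (+1)
site 1, node MPVW: MP={A,C} ∩ VW={C,G} → {C} (+0)
site 1, node HLMPVWX: HLX={G,T} ∪ MPVW={C} → {C,G,T} (+1)
site 2, node HX: H={A} ∩ X={A} → {A} (+0)
site 2, node HLX: HX={A} ∪ L={G} → {A,G} (+1)
site 2, node MP: M={T} ∪ P={A} → {A,T} (+1)
site 2, node VW: V={G} ∪ W={A} → {A,G} (+1)
site 2, node MPVW: MP={A,T} ∩ VW={A,G} → {A} (+0)
site 2, node HLMPVWX: HLX={A,G} ∩ MPVW={A} → {A} (+0)
site 3, node HX: H={G} ∪ X={A} → {A,G} (+1)
site 3, node HLX: HX={A,G} ∩ L={G} → {G} (+0)
site 3, node MP: M={C} ∪ P={G} → {C,G} (+1)
site 3, node VW: V={T} ∪ W={A} → {A,T} (+1)
site 3, node MPVW: MP={C,G} ∪ VW={A,T} → {A,C,G,T} (+1)
site 3, node HLMPVWX: HLX={G} ∩ MPVW={A,C,G,T} → {G} (+0)
site 4, node HX: H={G} ∪ X={C} → {C,G} (+1)
site 4, node HLX: HX={C,G} ∩ L={C} → {C} (+0)
site 4, node MP: M={C} ∪ P={A} → {A,C} (+1)
site 4, node VW: V={C} ∪ W={A} → {A,C} (+1)
site 4, node MPVW: MP={A,C} ∩ VW={A,C} → {A,C} (+0)
site 4, node HLMPVWX: HLX={C} ∩ MPVW={A,C} → {C} (+0)
site 5, node HX: H={C} ∪ X={A} → {A,C} (+1)
site 5, node HLX: HX={A,C} ∩ L={C} → {C} (+0)
site 5, node MP: M={T} ∪ P={G} → {G,T} (+1)
site 5, node VW: V={C} ∪ W={A} → {A,C} (+1)
site 5, node MPVW: MP={G,T} ∪ VW={A,C} → {A,C,G,T} (+1)
site 5, node HLMPVWX: HLX={C} ∩ MPVW={A,C,G,T} → {C} (+0)
site 6, node HX: H={C} ∩ X={C} → {C} (+0)
site 6, node HLX: HX={C} ∪ L={G} → {C,G} (+1)
site 6, node MP: M={G} ∪ P={C} → {C,G} (+1)
site 6, node VW: V={G} ∪ W={T} → {G,T} (+1)
site 6, node MPVW: MP={C,G} ∩ VW={G,T} → {G} (+0)
site 6, node HLMPVWX: HLX={C,G} ∩ MPVW={G} → {G} (+0)
per-site changes: [4, 4, 3, 4, 3, 4, 3]; total = 25

4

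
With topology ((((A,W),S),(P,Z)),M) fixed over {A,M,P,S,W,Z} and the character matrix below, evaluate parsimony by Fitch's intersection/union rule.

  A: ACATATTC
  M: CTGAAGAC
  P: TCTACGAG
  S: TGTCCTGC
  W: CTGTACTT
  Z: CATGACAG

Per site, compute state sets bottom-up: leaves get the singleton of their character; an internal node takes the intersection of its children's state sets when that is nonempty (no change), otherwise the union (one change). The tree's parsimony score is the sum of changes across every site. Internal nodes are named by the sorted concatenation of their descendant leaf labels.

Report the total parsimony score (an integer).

[col 0] AW: children A:{A}, W:{C} ∪→ {A,C}; cost 1
[col 0] ASW: children AW:{A,C}, S:{T} ∪→ {A,C,T}; cost 1
[col 0] PZ: children P:{T}, Z:{C} ∪→ {C,T}; cost 1
[col 0] APSWZ: children ASW:{A,C,T}, PZ:{C,T} ∩→ {C,T}; cost 0
[col 0] AMPSWZ: children APSWZ:{C,T}, M:{C} ∩→ {C}; cost 0
[col 1] AW: children A:{C}, W:{T} ∪→ {C,T}; cost 1
[col 1] ASW: children AW:{C,T}, S:{G} ∪→ {C,G,T}; cost 1
[col 1] PZ: children P:{C}, Z:{A} ∪→ {A,C}; cost 1
[col 1] APSWZ: children ASW:{C,G,T}, PZ:{A,C} ∩→ {C}; cost 0
[col 1] AMPSWZ: children APSWZ:{C}, M:{T} ∪→ {C,T}; cost 1
[col 2] AW: children A:{A}, W:{G} ∪→ {A,G}; cost 1
[col 2] ASW: children AW:{A,G}, S:{T} ∪→ {A,G,T}; cost 1
[col 2] PZ: children P:{T}, Z:{T} ∩→ {T}; cost 0
[col 2] APSWZ: children ASW:{A,G,T}, PZ:{T} ∩→ {T}; cost 0
[col 2] AMPSWZ: children APSWZ:{T}, M:{G} ∪→ {G,T}; cost 1
[col 3] AW: children A:{T}, W:{T} ∩→ {T}; cost 0
[col 3] ASW: children AW:{T}, S:{C} ∪→ {C,T}; cost 1
[col 3] PZ: children P:{A}, Z:{G} ∪→ {A,G}; cost 1
[col 3] APSWZ: children ASW:{C,T}, PZ:{A,G} ∪→ {A,C,G,T}; cost 1
[col 3] AMPSWZ: children APSWZ:{A,C,G,T}, M:{A} ∩→ {A}; cost 0
[col 4] AW: children A:{A}, W:{A} ∩→ {A}; cost 0
[col 4] ASW: children AW:{A}, S:{C} ∪→ {A,C}; cost 1
[col 4] PZ: children P:{C}, Z:{A} ∪→ {A,C}; cost 1
[col 4] APSWZ: children ASW:{A,C}, PZ:{A,C} ∩→ {A,C}; cost 0
[col 4] AMPSWZ: children APSWZ:{A,C}, M:{A} ∩→ {A}; cost 0
[col 5] AW: children A:{T}, W:{C} ∪→ {C,T}; cost 1
[col 5] ASW: children AW:{C,T}, S:{T} ∩→ {T}; cost 0
[col 5] PZ: children P:{G}, Z:{C} ∪→ {C,G}; cost 1
[col 5] APSWZ: children ASW:{T}, PZ:{C,G} ∪→ {C,G,T}; cost 1
[col 5] AMPSWZ: children APSWZ:{C,G,T}, M:{G} ∩→ {G}; cost 0
[col 6] AW: children A:{T}, W:{T} ∩→ {T}; cost 0
[col 6] ASW: children AW:{T}, S:{G} ∪→ {G,T}; cost 1
[col 6] PZ: children P:{A}, Z:{A} ∩→ {A}; cost 0
[col 6] APSWZ: children ASW:{G,T}, PZ:{A} ∪→ {A,G,T}; cost 1
[col 6] AMPSWZ: children APSWZ:{A,G,T}, M:{A} ∩→ {A}; cost 0
[col 7] AW: children A:{C}, W:{T} ∪→ {C,T}; cost 1
[col 7] ASW: children AW:{C,T}, S:{C} ∩→ {C}; cost 0
[col 7] PZ: children P:{G}, Z:{G} ∩→ {G}; cost 0
[col 7] APSWZ: children ASW:{C}, PZ:{G} ∪→ {C,G}; cost 1
[col 7] AMPSWZ: children APSWZ:{C,G}, M:{C} ∩→ {C}; cost 0
per-site changes: [3, 4, 3, 3, 2, 3, 2, 2]; total = 22

22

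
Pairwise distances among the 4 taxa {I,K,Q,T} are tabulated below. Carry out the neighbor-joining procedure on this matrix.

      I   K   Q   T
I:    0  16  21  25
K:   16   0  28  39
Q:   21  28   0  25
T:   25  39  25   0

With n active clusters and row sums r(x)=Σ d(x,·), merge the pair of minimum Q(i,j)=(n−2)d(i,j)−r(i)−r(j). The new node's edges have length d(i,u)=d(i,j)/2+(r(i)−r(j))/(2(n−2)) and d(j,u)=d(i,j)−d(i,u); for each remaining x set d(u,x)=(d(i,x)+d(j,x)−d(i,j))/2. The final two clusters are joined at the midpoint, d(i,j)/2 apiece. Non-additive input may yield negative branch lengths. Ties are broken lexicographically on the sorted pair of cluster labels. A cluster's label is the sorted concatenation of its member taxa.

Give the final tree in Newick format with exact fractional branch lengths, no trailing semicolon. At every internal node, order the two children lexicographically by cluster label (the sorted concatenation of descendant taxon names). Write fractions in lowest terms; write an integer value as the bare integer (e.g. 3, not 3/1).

1. join I+K (d=16, Q=-113) ⇒ IK; edges |I|=11/4, |K|=53/4
  updated: d(IK,Q)=33/2, d(IK,T)=24
2. join IK+Q (d=33/2, Q=-131/2) ⇒ IKQ; edges |IK|=31/4, |Q|=35/4
  updated: d(IKQ,T)=65/4
3. join IKQ+T (d=65/4) ⇒ IKQT; edges |IKQ|=65/8, |T|=65/8
final tree: (((I:11/4,K:53/4):31/4,Q:35/4):65/8,T:65/8)
total length: 195/4

(((I:11/4,K:53/4):31/4,Q:35/4):65/8,T:65/8)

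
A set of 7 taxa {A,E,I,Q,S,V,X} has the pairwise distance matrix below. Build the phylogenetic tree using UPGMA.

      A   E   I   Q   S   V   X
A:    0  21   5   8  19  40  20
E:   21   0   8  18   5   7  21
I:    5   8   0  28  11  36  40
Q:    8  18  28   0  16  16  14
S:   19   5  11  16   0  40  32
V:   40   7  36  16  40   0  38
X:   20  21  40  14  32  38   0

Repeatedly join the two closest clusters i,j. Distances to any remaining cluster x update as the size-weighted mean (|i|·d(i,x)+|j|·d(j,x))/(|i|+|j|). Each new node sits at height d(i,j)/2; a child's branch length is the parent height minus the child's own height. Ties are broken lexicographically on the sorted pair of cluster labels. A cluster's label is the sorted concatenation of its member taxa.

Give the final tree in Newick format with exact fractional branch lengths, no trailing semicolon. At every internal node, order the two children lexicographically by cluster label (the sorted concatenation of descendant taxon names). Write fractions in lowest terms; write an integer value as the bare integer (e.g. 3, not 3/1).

((((A:5/2,I:5/2):39/8,(E:5/2,S:5/2):39/8):65/16,(Q:7,X:7):71/16):53/16,V:59/4)

1. join A+I (d=5) ⇒ AI; edges |A|=5/2, |I|=5/2
  updated: d(AI,E)=29/2, d(AI,Q)=18, d(AI,S)=15, d(AI,V)=38, d(AI,X)=30
2. join E+S (d=5) ⇒ ES; edges |E|=5/2, |S|=5/2
  updated: d(AI,ES)=59/4, d(ES,Q)=17, d(ES,V)=47/2, d(ES,X)=53/2
3. join Q+X (d=14) ⇒ QX; edges |Q|=7, |X|=7
  updated: d(AI,QX)=24, d(ES,QX)=87/4, d(QX,V)=27
4. join AI+ES (d=59/4) ⇒ AEIS; edges |AI|=39/8, |ES|=39/8
  updated: d(AEIS,QX)=183/8, d(AEIS,V)=123/4
5. join AEIS+QX (d=183/8) ⇒ AEIQSX; edges |AEIS|=65/16, |QX|=71/16
  updated: d(AEIQSX,V)=59/2
6. join AEIQSX+V (d=59/2) ⇒ AEIQSVX; edges |AEIQSX|=53/16, |V|=59/4
final tree: ((((A:5/2,I:5/2):39/8,(E:5/2,S:5/2):39/8):65/16,(Q:7,X:7):71/16):53/16,V:59/4)
total length: 965/16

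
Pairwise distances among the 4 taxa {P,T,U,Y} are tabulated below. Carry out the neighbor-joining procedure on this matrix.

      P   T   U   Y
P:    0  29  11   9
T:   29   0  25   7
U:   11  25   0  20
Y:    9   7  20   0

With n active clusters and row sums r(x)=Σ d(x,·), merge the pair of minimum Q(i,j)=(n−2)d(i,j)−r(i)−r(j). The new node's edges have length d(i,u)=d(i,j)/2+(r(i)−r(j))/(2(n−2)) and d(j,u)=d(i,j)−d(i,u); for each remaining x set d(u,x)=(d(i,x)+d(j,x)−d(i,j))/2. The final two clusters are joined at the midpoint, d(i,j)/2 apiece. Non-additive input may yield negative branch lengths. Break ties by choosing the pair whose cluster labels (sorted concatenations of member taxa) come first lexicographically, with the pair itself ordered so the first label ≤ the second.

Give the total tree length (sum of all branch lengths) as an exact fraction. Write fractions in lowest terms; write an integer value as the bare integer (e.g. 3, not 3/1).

1. join P+U (d=11, Q=-83) ⇒ PU; edges |P|=15/4, |U|=29/4
  updated: d(PU,T)=43/2, d(PU,Y)=9
2. join PU+T (d=43/2, Q=-75/2) ⇒ PTU; edges |PU|=47/4, |T|=39/4
  updated: d(PTU,Y)=-11/4
3. join PTU+Y (d=-11/4) ⇒ PTUY; edges |PTU|=-11/8, |Y|=-11/8
final tree: (((P:15/4,U:29/4):47/4,T:39/4):-11/8,Y:-11/8)
total length: 119/4

119/4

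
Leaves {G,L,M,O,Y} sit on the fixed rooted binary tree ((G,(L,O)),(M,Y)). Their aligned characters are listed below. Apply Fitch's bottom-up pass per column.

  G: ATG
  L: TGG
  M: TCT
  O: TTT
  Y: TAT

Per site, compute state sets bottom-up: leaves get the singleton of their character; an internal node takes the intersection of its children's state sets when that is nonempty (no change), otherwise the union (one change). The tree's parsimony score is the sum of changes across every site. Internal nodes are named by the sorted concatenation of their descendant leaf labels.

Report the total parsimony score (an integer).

6

LO@0: {T} ∩ {T} = {T} (intersection, +0)
GLO@0: {A} ∪ {T} = {A,T} (union, +1)
MY@0: {T} ∩ {T} = {T} (intersection, +0)
GLMOY@0: {A,T} ∩ {T} = {T} (intersection, +0)
LO@1: {G} ∪ {T} = {G,T} (union, +1)
GLO@1: {T} ∩ {G,T} = {T} (intersection, +0)
MY@1: {C} ∪ {A} = {A,C} (union, +1)
GLMOY@1: {T} ∪ {A,C} = {A,C,T} (union, +1)
LO@2: {G} ∪ {T} = {G,T} (union, +1)
GLO@2: {G} ∩ {G,T} = {G} (intersection, +0)
MY@2: {T} ∩ {T} = {T} (intersection, +0)
GLMOY@2: {G} ∪ {T} = {G,T} (union, +1)
per-site changes: [1, 3, 2]; total = 6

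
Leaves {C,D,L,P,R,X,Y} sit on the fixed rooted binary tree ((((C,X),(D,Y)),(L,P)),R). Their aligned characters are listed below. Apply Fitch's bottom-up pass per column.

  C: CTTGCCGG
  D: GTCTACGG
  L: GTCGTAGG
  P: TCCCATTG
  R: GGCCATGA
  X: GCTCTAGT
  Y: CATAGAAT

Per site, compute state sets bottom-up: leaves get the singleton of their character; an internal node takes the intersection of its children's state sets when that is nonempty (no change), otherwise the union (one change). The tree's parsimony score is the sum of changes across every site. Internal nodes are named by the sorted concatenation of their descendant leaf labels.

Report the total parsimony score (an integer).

[col 0] CX: children C:{C}, X:{G} ∪→ {C,G}; cost 1
[col 0] DY: children D:{G}, Y:{C} ∪→ {C,G}; cost 1
[col 0] CDXY: children CX:{C,G}, DY:{C,G} ∩→ {C,G}; cost 0
[col 0] LP: children L:{G}, P:{T} ∪→ {G,T}; cost 1
[col 0] CDLPXY: children CDXY:{C,G}, LP:{G,T} ∩→ {G}; cost 0
[col 0] CDLPRXY: children CDLPXY:{G}, R:{G} ∩→ {G}; cost 0
[col 1] CX: children C:{T}, X:{C} ∪→ {C,T}; cost 1
[col 1] DY: children D:{T}, Y:{A} ∪→ {A,T}; cost 1
[col 1] CDXY: children CX:{C,T}, DY:{A,T} ∩→ {T}; cost 0
[col 1] LP: children L:{T}, P:{C} ∪→ {C,T}; cost 1
[col 1] CDLPXY: children CDXY:{T}, LP:{C,T} ∩→ {T}; cost 0
[col 1] CDLPRXY: children CDLPXY:{T}, R:{G} ∪→ {G,T}; cost 1
[col 2] CX: children C:{T}, X:{T} ∩→ {T}; cost 0
[col 2] DY: children D:{C}, Y:{T} ∪→ {C,T}; cost 1
[col 2] CDXY: children CX:{T}, DY:{C,T} ∩→ {T}; cost 0
[col 2] LP: children L:{C}, P:{C} ∩→ {C}; cost 0
[col 2] CDLPXY: children CDXY:{T}, LP:{C} ∪→ {C,T}; cost 1
[col 2] CDLPRXY: children CDLPXY:{C,T}, R:{C} ∩→ {C}; cost 0
[col 3] CX: children C:{G}, X:{C} ∪→ {C,G}; cost 1
[col 3] DY: children D:{T}, Y:{A} ∪→ {A,T}; cost 1
[col 3] CDXY: children CX:{C,G}, DY:{A,T} ∪→ {A,C,G,T}; cost 1
[col 3] LP: children L:{G}, P:{C} ∪→ {C,G}; cost 1
[col 3] CDLPXY: children CDXY:{A,C,G,T}, LP:{C,G} ∩→ {C,G}; cost 0
[col 3] CDLPRXY: children CDLPXY:{C,G}, R:{C} ∩→ {C}; cost 0
[col 4] CX: children C:{C}, X:{T} ∪→ {C,T}; cost 1
[col 4] DY: children D:{A}, Y:{G} ∪→ {A,G}; cost 1
[col 4] CDXY: children CX:{C,T}, DY:{A,G} ∪→ {A,C,G,T}; cost 1
[col 4] LP: children L:{T}, P:{A} ∪→ {A,T}; cost 1
[col 4] CDLPXY: children CDXY:{A,C,G,T}, LP:{A,T} ∩→ {A,T}; cost 0
[col 4] CDLPRXY: children CDLPXY:{A,T}, R:{A} ∩→ {A}; cost 0
[col 5] CX: children C:{C}, X:{A} ∪→ {A,C}; cost 1
[col 5] DY: children D:{C}, Y:{A} ∪→ {A,C}; cost 1
[col 5] CDXY: children CX:{A,C}, DY:{A,C} ∩→ {A,C}; cost 0
[col 5] LP: children L:{A}, P:{T} ∪→ {A,T}; cost 1
[col 5] CDLPXY: children CDXY:{A,C}, LP:{A,T} ∩→ {A}; cost 0
[col 5] CDLPRXY: children CDLPXY:{A}, R:{T} ∪→ {A,T}; cost 1
[col 6] CX: children C:{G}, X:{G} ∩→ {G}; cost 0
[col 6] DY: children D:{G}, Y:{A} ∪→ {A,G}; cost 1
[col 6] CDXY: children CX:{G}, DY:{A,G} ∩→ {G}; cost 0
[col 6] LP: children L:{G}, P:{T} ∪→ {G,T}; cost 1
[col 6] CDLPXY: children CDXY:{G}, LP:{G,T} ∩→ {G}; cost 0
[col 6] CDLPRXY: children CDLPXY:{G}, R:{G} ∩→ {G}; cost 0
[col 7] CX: children C:{G}, X:{T} ∪→ {G,T}; cost 1
[col 7] DY: children D:{G}, Y:{T} ∪→ {G,T}; cost 1
[col 7] CDXY: children CX:{G,T}, DY:{G,T} ∩→ {G,T}; cost 0
[col 7] LP: children L:{G}, P:{G} ∩→ {G}; cost 0
[col 7] CDLPXY: children CDXY:{G,T}, LP:{G} ∩→ {G}; cost 0
[col 7] CDLPRXY: children CDLPXY:{G}, R:{A} ∪→ {A,G}; cost 1
per-site changes: [3, 4, 2, 4, 4, 4, 2, 3]; total = 26

26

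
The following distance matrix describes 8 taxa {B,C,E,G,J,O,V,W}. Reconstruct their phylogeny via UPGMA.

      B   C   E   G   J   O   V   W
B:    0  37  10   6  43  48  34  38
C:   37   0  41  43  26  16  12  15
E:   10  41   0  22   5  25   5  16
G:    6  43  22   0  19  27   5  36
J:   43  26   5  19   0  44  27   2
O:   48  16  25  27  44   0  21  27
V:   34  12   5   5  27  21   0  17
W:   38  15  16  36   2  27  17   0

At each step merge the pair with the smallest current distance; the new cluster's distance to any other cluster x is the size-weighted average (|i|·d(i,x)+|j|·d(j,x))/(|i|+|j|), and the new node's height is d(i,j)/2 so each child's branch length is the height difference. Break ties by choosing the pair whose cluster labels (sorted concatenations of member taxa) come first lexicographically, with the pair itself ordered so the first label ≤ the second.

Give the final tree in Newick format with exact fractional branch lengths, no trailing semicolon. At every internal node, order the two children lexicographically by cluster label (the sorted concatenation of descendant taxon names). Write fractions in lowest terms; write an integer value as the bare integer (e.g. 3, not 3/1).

(((B:3,G:3):159/16,((E:5/2,V:5/2):45/8,(J:1,W:1):57/8):77/16):37/16,(C:8,O:8):29/4)

step 1: merge (J,W) at d=2; branch lengths J→1, W→1; new cluster JW
  updated: d(B,JW)=81/2, d(C,JW)=41/2, d(E,JW)=21/2, d(G,JW)=55/2, d(JW,O)=71/2, d(JW,V)=22
step 2: merge (E,V) at d=5; branch lengths E→5/2, V→5/2; new cluster EV
  updated: d(B,EV)=22, d(C,EV)=53/2, d(EV,G)=27/2, d(EV,JW)=65/4, d(EV,O)=23
step 3: merge (B,G) at d=6; branch lengths B→3, G→3; new cluster BG
  updated: d(BG,C)=40, d(BG,EV)=71/4, d(BG,JW)=34, d(BG,O)=75/2
step 4: merge (C,O) at d=16; branch lengths C→8, O→8; new cluster CO
  updated: d(BG,CO)=155/4, d(CO,EV)=99/4, d(CO,JW)=28
step 5: merge (EV,JW) at d=65/4; branch lengths EV→45/8, JW→57/8; new cluster EJVW
  updated: d(BG,EJVW)=207/8, d(CO,EJVW)=211/8
step 6: merge (BG,EJVW) at d=207/8; branch lengths BG→159/16, EJVW→77/16; new cluster BEGJVW
  updated: d(BEGJVW,CO)=61/2
step 7: merge (BEGJVW,CO) at d=61/2; branch lengths BEGJVW→37/16, CO→29/4; new cluster BCEGJOVW
final tree: (((B:3,G:3):159/16,((E:5/2,V:5/2):45/8,(J:1,W:1):57/8):77/16):37/16,(C:8,O:8):29/4)
total length: 1057/16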